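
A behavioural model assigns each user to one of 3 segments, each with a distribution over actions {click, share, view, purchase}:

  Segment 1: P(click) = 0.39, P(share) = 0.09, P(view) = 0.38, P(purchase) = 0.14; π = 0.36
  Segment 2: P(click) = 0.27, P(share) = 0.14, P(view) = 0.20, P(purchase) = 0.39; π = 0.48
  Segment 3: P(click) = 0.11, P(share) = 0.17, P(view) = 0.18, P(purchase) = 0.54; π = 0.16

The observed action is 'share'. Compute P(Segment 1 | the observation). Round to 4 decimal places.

0.2555

P(component k | x) = π_k·f_k(x) / marginal(x), where marginal(x) = Σ_j π_j·f_j(x).
Categorical probabilities:
  f_1 = 0.09
  f_2 = 0.14
  f_3 = 0.17
Multiply by the mixture weights:
  π_1·f_1 = 0.36 × 0.09 = 0.0324
  π_2·f_2 = 0.48 × 0.14 = 0.0672
  π_3·f_3 = 0.16 × 0.17 = 0.0272
Denominator: 0.0324 + 0.0672 + 0.0272 = 0.1268
Responsibility of Segment 1: 0.0324 / 0.1268 ≈ 0.2555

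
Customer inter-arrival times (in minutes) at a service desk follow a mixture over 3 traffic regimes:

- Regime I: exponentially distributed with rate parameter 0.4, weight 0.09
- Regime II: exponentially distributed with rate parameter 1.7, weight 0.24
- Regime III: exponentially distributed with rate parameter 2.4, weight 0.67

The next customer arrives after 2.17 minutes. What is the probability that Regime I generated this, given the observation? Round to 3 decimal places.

0.443

P(component k | x) = π_k·f_k(x) / marginal(x), where marginal(x) = Σ_j π_j·f_j(x).
Exponential densities:
  L_I = 0.4·e^(−0.4·2.17) = 0.4·e^(−0.8680) = 0.167916
  L_II = 1.7·e^(−1.7·2.17) = 1.7·e^(−3.6890) = 0.0424949
  L_III = 2.4·e^(−2.4·2.17) = 2.4·e^(−5.2080) = 0.0131343
Weight by the priors:
  π_I·L_I = 0.09 × 0.167916 = 0.0151125
  π_II·L_II = 0.24 × 0.0424949 = 0.0101988
  π_III·L_III = 0.67 × 0.0131343 = 0.00879995
Sum: 0.0151125 + 0.0101988 + 0.00879995 = 0.0341112
P(Regime I | x) = 0.0151125 / 0.0341112 ≈ 0.443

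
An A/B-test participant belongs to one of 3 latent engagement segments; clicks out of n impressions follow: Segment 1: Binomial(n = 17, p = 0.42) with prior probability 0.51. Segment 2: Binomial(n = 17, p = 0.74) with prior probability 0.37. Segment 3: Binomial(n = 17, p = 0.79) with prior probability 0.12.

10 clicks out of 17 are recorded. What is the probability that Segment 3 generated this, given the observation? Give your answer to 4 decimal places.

0.0570

The responsibility of component k is P(Z=k) f_k(x) divided by Σ_j P(Z=j) f_j(x).
Binomial probabilities:
  L_1 = 0.0733439
  L_2 = 0.076914
  L_3 = 0.0331651
Unnormalised posteriors:
  P(Z=1)·L_1 = 0.51 × 0.0733439 = 0.0374054
  P(Z=2)·L_2 = 0.37 × 0.076914 = 0.0284582
  P(Z=3)·L_3 = 0.12 × 0.0331651 = 0.00397981
Normaliser: 0.0374054 + 0.0284582 + 0.00397981 = 0.0698434
So the posterior for Segment 3 is 0.00397981 / 0.0698434 ≈ 0.0570.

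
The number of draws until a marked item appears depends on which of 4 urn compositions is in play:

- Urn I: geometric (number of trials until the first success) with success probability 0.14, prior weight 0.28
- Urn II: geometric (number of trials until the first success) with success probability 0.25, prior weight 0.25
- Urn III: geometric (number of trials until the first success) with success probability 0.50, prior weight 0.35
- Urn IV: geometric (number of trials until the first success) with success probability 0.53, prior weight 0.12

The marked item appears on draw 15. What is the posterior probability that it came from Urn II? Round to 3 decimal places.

0.190

Posterior ∝ prior × likelihood, so P(k | x) ∝ P(Z=k) f_k(x); normalise over all components.
Evaluate each component's likelihood at the observed value:
  L_I = 0.14·(1−0.14)^14 = 0.14·0.121054 = 0.0169475
  L_II = 0.25·(1−0.25)^14 = 0.25·0.0178179 = 0.00445449
  L_III = 0.50·(1−0.50)^14 = 0.50·6.10352e-05 = 3.05176e-05
  L_IV = 0.53·(1−0.53)^14 = 0.53·2.56667e-05 = 1.36034e-05
Prior × likelihood for each component:
  P(Z=I)·L_I = 0.28 × 0.0169475 = 0.00474531
  P(Z=II)·L_II = 0.25 × 0.00445449 = 0.00111362
  P(Z=III)·L_III = 0.35 × 3.05176e-05 = 1.06812e-05
  P(Z=IV)·L_IV = 0.12 × 1.36034e-05 = 1.6324e-06
Denominator: 0.00474531 + 0.00111362 + 1.06812e-05 + 1.6324e-06 = 0.00587124
Responsibility of Urn II: 0.00111362 / 0.00587124 ≈ 0.190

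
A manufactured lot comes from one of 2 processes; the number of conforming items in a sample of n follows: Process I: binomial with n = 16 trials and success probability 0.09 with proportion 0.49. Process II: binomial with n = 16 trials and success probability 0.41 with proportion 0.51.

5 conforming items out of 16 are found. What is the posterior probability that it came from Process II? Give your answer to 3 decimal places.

0.946

The responsibility of component k is π_k f_k(x) divided by Σ_j π_j f_j(x).
Binomial probabilities:
  p_I = C(16,5)·0.09^5·0.91^11 = 4368·5.9049e-06·0.354369 = 0.00914009
  p_II = C(16,5)·0.41^5·0.59^11 = 4368·0.0115856·0.00301559 = 0.152607
Multiply by the mixture weights:
  π_I·p_I = 0.49 × 0.00914009 = 0.00447864
  π_II·p_II = 0.51 × 0.152607 = 0.0778295
Evidence: 0.00447864 + 0.0778295 = 0.0823081
P(Process II | data) = 0.0778295 / 0.0823081 ≈ 0.946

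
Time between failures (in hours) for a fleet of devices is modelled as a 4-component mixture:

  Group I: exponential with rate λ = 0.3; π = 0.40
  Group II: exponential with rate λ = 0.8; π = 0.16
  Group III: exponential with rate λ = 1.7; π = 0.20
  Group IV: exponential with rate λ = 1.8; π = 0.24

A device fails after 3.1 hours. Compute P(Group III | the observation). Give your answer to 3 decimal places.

Posterior ∝ prior × likelihood, so P(k | x) ∝ π_k f_k(x); normalise over all components.
Exponential densities:
  L_I = 0.3·e^(−0.3·3.1) = 0.3·e^(−0.9300) = 0.118366
  L_II = 0.8·e^(−0.8·3.1) = 0.8·e^(−2.4800) = 0.0669946
  L_III = 1.7·e^(−1.7·3.1) = 1.7·e^(−5.2700) = 0.00874414
  L_IV = 1.8·e^(−1.8·3.1) = 1.8·e^(−5.5800) = 0.00679062
Prior × likelihood for each component:
  π_I·L_I = 0.40 × 0.118366 = 0.0473464
  π_II·L_II = 0.16 × 0.0669946 = 0.0107191
  π_III·L_III = 0.20 × 0.00874414 = 0.00174883
  π_IV·L_IV = 0.24 × 0.00679062 = 0.00162975
Evidence: 0.0473464 + 0.0107191 + 0.00174883 + 0.00162975 = 0.0614442
So the posterior for Group III is 0.00174883 / 0.0614442 ≈ 0.028.

0.028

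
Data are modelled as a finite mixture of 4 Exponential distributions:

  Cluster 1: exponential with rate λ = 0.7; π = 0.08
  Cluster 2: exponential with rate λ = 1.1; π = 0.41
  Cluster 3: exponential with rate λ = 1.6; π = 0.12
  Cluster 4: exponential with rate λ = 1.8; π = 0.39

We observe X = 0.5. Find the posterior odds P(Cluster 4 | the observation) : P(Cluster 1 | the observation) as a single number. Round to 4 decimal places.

7.2325

The posterior odds equal the prior odds times the likelihood ratio: (π_i/π_j)·(f_i(x)/f_j(x)).
Component likelihoods at x = 0.5:
  p_1 = 0.493282
  p_2 = 0.634645
  p_3 = 0.718926
  p_4 = 0.731825
Odds = (0.39/0.08) × (0.731825/0.493282) = 4.875 × 1.48359 ≈ 7.2325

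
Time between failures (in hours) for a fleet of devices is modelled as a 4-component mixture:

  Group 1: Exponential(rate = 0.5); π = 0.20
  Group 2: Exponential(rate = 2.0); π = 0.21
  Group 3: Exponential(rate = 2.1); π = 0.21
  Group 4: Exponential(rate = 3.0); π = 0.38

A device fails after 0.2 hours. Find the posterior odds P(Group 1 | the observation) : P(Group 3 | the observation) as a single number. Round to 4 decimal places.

0.3123

Only the two components matter; the odds are (P(Z=i) f_i(x)) / (P(Z=j) f_j(x)).
Evaluate each component's likelihood at the observed value:
  L_1 = 0.5·e^(−0.5·0.2) = 0.5·e^(−0.1000) = 0.452419
  L_2 = 2.0·e^(−2.0·0.2) = 2.0·e^(−0.4000) = 1.34064
  L_3 = 2.1·e^(−2.1·0.2) = 2.1·e^(−0.4200) = 1.3798
  L_4 = 3.0·e^(−3.0·0.2) = 3.0·e^(−0.6000) = 1.64643
Odds = (0.20/0.21) × (0.452419/1.3798) = 0.952381 × 0.327888 ≈ 0.3123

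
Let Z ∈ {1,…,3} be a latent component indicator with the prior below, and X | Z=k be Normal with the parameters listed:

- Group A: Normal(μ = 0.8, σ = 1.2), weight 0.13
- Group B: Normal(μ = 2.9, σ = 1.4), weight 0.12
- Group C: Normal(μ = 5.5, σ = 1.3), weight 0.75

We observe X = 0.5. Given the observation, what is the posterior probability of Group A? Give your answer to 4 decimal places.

0.8395

Apply Bayes' rule: the posterior for each component is proportional to its prior times its likelihood at x.
Evaluate each component's likelihood at the observed value:
  p_A = 0.322223
  p_B = 0.0655594
  p_C = 0.000188248
Unnormalised posteriors:
  π_A·p_A = 0.13 × 0.322223 = 0.041889
  π_B·p_B = 0.12 × 0.0655594 = 0.00786713
  π_C·p_C = 0.75 × 0.000188248 = 0.000141186
Normaliser: 0.041889 + 0.00786713 + 0.000141186 = 0.0498974
Responsibility of Group A: 0.041889 / 0.0498974 ≈ 0.8395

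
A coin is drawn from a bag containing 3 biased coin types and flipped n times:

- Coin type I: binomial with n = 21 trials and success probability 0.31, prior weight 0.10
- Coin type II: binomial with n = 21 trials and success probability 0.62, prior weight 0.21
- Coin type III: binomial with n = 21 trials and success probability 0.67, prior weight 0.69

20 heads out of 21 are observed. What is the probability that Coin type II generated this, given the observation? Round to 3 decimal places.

0.069

The responsibility of component k is P(Z=k) f_k(x) divided by Σ_j P(Z=j) f_j(x).
Component likelihoods at x = 20 heads out of 21:
  f_I = 9.73424e-10
  f_II = 0.00056213
  f_III = 0.00230266
Multiply by the mixture weights:
  P(Z=I)·f_I = 0.10 × 9.73424e-10 = 9.73424e-11
  P(Z=II)·f_II = 0.21 × 0.00056213 = 0.000118047
  P(Z=III)·f_III = 0.69 × 0.00230266 = 0.00158883
Normaliser: 9.73424e-11 + 0.000118047 + 0.00158883 = 0.00170688
P(Coin type II | the observation) = 0.000118047 / 0.00170688 ≈ 0.069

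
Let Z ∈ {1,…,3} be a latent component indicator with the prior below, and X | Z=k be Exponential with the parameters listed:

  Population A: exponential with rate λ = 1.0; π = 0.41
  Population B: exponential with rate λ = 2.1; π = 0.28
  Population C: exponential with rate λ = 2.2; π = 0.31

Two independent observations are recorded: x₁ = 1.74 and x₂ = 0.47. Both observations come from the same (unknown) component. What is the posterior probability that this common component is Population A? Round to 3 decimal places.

The responsibility of component k is w_k f_k(x) divided by Σ_j w_j f_j(x).
Since both observations come from the same component, the likelihood for component k is f_k(x₁)·f_k(x₂).
  f_A = [1.0·e^(−1.0·1.74) = 1.0·e^(−1.7400) = 0.17552] × [0.625002] = 0.109701
  f_B = [2.1·e^(−2.1·1.74) = 2.1·e^(−3.6540) = 0.0543635] × [0.782655] = 0.0425479
  f_C = [2.2·e^(−2.2·1.74) = 2.2·e^(−3.8280) = 0.0478568] × [0.78228] = 0.0374374
Unnormalised posteriors:
  w_A·f_A = 0.41 × 0.109701 = 0.0449773
  w_B·f_B = 0.28 × 0.0425479 = 0.0119134
  w_C·f_C = 0.31 × 0.0374374 = 0.0116056
Sum: 0.0449773 + 0.0119134 + 0.0116056 = 0.0684963
Responsibility of Population A: 0.0449773 / 0.0684963 ≈ 0.657

0.657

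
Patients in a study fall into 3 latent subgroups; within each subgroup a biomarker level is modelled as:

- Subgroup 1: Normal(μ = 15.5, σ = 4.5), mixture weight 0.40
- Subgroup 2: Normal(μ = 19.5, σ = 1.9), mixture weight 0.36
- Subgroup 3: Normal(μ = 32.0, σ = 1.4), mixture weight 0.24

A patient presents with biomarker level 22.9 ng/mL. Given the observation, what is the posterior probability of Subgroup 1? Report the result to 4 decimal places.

Apply Bayes' rule: the posterior for each component is proportional to its prior times its likelihood at x.
Component likelihoods at x = 22.9 ng/mL:
  p_1 = (1/(4.5·√(2π)))·exp(−(22.9−15.5)²/(2·4.5²)) = 0.088654·exp(-1.35210) = 0.0229345
  p_2 = (1/(1.9·√(2π)))·exp(−(22.9−19.5)²/(2·1.9²)) = 0.209970·exp(-1.60111) = 0.0423452
  p_3 = (1/(1.4·√(2π)))·exp(−(22.9−32.0)²/(2·1.4²)) = 0.284959·exp(-21.12500) = 1.90683e-10
Weight by the priors:
  w_1·p_1 = 0.40 × 0.0229345 = 0.00917378
  w_2·p_2 = 0.36 × 0.0423452 = 0.0152443
  w_3·p_3 = 0.24 × 1.90683e-10 = 4.57638e-11
Marginal: 0.00917378 + 0.0152443 + 4.57638e-11 = 0.0244181
Responsibility of Subgroup 1: 0.00917378 / 0.0244181 ≈ 0.3757

0.3757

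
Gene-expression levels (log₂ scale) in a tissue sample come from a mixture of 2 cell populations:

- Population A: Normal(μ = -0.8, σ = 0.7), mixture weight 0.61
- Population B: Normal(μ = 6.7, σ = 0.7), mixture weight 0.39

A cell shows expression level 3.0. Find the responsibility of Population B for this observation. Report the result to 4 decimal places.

Apply Bayes' rule: the posterior for each component is proportional to its prior times its likelihood at x.
Normal densities:
  L_A = (1/(0.7·√(2π)))·exp(−(3.0−-0.8)²/(2·0.7²)) = 0.569918·exp(-14.73469) = 2.27309e-07
  L_B = (1/(0.7·√(2π)))·exp(−(3.0−6.7)²/(2·0.7²)) = 0.569918·exp(-13.96939) = 4.88634e-07
Prior × likelihood for each component:
  w_A·L_A = 0.61 × 2.27309e-07 = 1.38658e-07
  w_B·L_B = 0.39 × 4.88634e-07 = 1.90567e-07
Sum: 1.38658e-07 + 1.90567e-07 = 3.29226e-07
Responsibility of Population B: 1.90567e-07 / 3.29226e-07 ≈ 0.5788

0.5788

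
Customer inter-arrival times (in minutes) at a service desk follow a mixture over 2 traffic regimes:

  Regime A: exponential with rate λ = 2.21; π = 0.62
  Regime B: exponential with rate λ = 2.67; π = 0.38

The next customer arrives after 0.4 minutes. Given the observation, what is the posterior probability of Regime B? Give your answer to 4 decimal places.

By Bayes' theorem, P(k | x) = w_k f_k(x) / Σ_j w_j f_j(x).
Component likelihoods at x = 0.4 minutes:
  p_A = 2.21·e^(−2.21·0.4) = 2.21·e^(−0.8840) = 0.913011
  p_B = 2.67·e^(−2.67·0.4) = 2.67·e^(−1.0680) = 0.917666
Unnormalised posteriors:
  w_A·p_A = 0.62 × 0.913011 = 0.566067
  w_B·p_B = 0.38 × 0.917666 = 0.348713
Normaliser: 0.566067 + 0.348713 = 0.91478
Responsibility of Regime B: 0.348713 / 0.91478 ≈ 0.3812

0.3812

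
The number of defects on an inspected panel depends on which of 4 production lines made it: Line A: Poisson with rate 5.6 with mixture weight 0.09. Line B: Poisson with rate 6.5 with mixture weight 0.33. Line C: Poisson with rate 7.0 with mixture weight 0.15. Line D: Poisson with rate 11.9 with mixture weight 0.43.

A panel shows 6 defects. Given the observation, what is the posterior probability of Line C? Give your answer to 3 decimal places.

0.223

The responsibility of component k is w_k f_k(x) divided by Σ_j w_j f_j(x).
Poisson probabilities:
  L_A = 0.158397
  L_B = 0.157483
  L_C = 0.149003
  L_D = 0.0267821
Unnormalised posteriors:
  w_A·L_A = 0.09 × 0.158397 = 0.0142557
  w_B·L_B = 0.33 × 0.157483 = 0.0519694
  w_C·L_C = 0.15 × 0.149003 = 0.0223504
  w_D·L_D = 0.43 × 0.0267821 = 0.0115163
Evidence: 0.0142557 + 0.0519694 + 0.0223504 + 0.0115163 = 0.100092
P(Line C | data) ≈ 0.223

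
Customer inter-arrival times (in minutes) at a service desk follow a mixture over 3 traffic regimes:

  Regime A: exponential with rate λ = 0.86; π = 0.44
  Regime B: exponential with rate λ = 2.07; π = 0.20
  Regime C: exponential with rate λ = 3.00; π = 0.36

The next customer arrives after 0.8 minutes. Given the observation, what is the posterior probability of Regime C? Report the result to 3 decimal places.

0.267

By Bayes' theorem, P(k | x) = P(Z=k) f_k(x) / Σ_j P(Z=j) f_j(x).
Evaluate each component's likelihood at the observed value:
  L_A = 0.86·e^(−0.86·0.8) = 0.86·e^(−0.6880) = 0.432219
  L_B = 2.07·e^(−2.07·0.8) = 2.07·e^(−1.6560) = 0.395165
  L_C = 3.00·e^(−3.00·0.8) = 3.00·e^(−2.4000) = 0.272154
Prior × likelihood for each component:
  P(Z=A)·L_A = 0.44 × 0.432219 = 0.190176
  P(Z=B)·L_B = 0.20 × 0.395165 = 0.079033
  P(Z=C)·L_C = 0.36 × 0.272154 = 0.0979754
Evidence: 0.190176 + 0.079033 + 0.0979754 = 0.367185
P(Regime C | 0.8 minutes) = 0.0979754 / 0.367185 ≈ 0.267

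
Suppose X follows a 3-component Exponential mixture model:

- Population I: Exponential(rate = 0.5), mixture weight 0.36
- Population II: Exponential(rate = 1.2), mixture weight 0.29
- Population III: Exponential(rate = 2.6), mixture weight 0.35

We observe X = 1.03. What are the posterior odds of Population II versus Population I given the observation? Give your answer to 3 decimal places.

Posterior odds = (π_i f_i(x)) / (π_j f_j(x)); the normalising sum cancels.
Component likelihoods at x = 1.03:
  p_I = 0.5·e^(−0.5·1.03) = 0.5·e^(−0.5150) = 0.29875
  p_II = 1.2·e^(−1.2·1.03) = 1.2·e^(−1.2360) = 0.348653
  p_III = 2.6·e^(−2.6·1.03) = 2.6·e^(−2.6780) = 0.178621
0.101109 / 0.10755 ≈ 0.940

0.940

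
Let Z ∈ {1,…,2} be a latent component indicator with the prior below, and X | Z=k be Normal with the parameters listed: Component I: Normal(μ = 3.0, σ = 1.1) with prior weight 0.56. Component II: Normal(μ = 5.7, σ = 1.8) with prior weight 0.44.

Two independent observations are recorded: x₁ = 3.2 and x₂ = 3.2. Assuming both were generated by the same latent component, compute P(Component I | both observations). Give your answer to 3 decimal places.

0.958

P(component k | x) = π_k·f_k(x) / marginal(x), where marginal(x) = Σ_j π_j·f_j(x).
Since both observations come from the same component, the likelihood for component k is f_k(x₁)·f_k(x₂).
  L_I = [(1/(1.1·√(2π)))·exp(−(3.2−3.0)²/(2·1.1²)) = 0.362675·exp(-0.01653) = 0.356729] × [0.356729] = 0.127256
  L_II = [(1/(1.8·√(2π)))·exp(−(3.2−5.7)²/(2·1.8²)) = 0.221635·exp(-0.96451) = 0.0844808] × [0.0844808] = 0.007137
Multiply by the mixture weights:
  π_I·L_I = 0.56 × 0.127256 = 0.0712633
  π_II·L_II = 0.44 × 0.007137 = 0.00314028
Evidence: 0.0712633 + 0.00314028 = 0.0744036
P(Component I | data) = 0.0712633 / 0.0744036 ≈ 0.958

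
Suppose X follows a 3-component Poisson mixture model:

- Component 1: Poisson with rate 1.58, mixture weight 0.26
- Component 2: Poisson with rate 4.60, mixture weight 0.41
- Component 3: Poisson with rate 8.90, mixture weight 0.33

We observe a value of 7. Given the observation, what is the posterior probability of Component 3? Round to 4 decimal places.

0.5239

Posterior ∝ prior × likelihood, so P(k | x) ∝ w_k f_k(x); normalise over all components.
Evaluate each component's likelihood at the observed value:
  f_1 = 0.00100458
  f_2 = 0.08692
  f_3 = 0.119696
Prior × likelihood for each component:
  w_1·f_1 = 0.26 × 0.00100458 = 0.00026119
  w_2·f_2 = 0.41 × 0.08692 = 0.0356372
  w_3·f_3 = 0.33 × 0.119696 = 0.0394996
Denominator: 0.00026119 + 0.0356372 + 0.0394996 = 0.075398
So the posterior for Component 3 is 0.0394996 / 0.075398 ≈ 0.5239.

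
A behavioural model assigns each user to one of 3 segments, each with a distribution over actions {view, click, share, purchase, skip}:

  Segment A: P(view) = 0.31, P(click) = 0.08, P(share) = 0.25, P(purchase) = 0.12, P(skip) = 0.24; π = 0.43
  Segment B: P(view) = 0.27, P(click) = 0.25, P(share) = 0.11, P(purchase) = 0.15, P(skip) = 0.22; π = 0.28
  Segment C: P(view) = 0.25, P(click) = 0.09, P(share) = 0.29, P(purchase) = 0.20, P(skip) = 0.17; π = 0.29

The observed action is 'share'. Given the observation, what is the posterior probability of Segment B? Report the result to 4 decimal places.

The responsibility of component k is π_k f_k(x) divided by Σ_j π_j f_j(x).
Evaluate each component's likelihood at the observed value:
  p_A = P(share | comp) = 0.25
  p_B = P(share | comp) = 0.11
  p_C = P(share | comp) = 0.29
Weight by the priors:
  π_A·p_A = 0.43 × 0.25 = 0.1075
  π_B·p_B = 0.28 × 0.11 = 0.0308
  π_C·p_C = 0.29 × 0.29 = 0.0841
Marginal: 0.1075 + 0.0308 + 0.0841 = 0.2224
So the posterior for Segment B is 0.0308 / 0.2224 ≈ 0.1385.

0.1385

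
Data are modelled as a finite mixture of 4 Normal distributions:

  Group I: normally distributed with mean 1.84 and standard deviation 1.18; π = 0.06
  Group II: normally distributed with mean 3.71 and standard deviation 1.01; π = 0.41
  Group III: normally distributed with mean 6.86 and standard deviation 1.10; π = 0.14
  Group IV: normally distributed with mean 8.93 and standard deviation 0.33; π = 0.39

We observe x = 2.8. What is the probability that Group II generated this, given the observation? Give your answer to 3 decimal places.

0.881

By Bayes' theorem, P(k | x) = P(Z=k) f_k(x) / Σ_j P(Z=j) f_j(x).
Normal densities:
  L_I = (1/(1.18·√(2π)))·exp(−(2.8−1.84)²/(2·1.18²)) = 0.338087·exp(-0.33094) = 0.24283
  L_II = (1/(1.01·√(2π)))·exp(−(2.8−3.71)²/(2·1.01²)) = 0.394992·exp(-0.40589) = 0.263216
  L_III = (1/(1.10·√(2π)))·exp(−(2.8−6.86)²/(2·1.10²)) = 0.362675·exp(-6.81140) = 0.000399357
  L_IV = (1/(0.33·√(2π)))·exp(−(2.8−8.93)²/(2·0.33²)) = 1.208916·exp(-172.52938) = 1.42507e-75
Prior × likelihood for each component:
  P(Z=I)·L_I = 0.06 × 0.24283 = 0.0145698
  P(Z=II)·L_II = 0.41 × 0.263216 = 0.107919
  P(Z=III)·L_III = 0.14 × 0.000399357 = 5.591e-05
  P(Z=IV)·L_IV = 0.39 × 1.42507e-75 = 5.55778e-76
Marginal: 0.0145698 + 0.107919 + 5.591e-05 + 5.55778e-76 = 0.122544
P(Group II | data) ≈ 0.881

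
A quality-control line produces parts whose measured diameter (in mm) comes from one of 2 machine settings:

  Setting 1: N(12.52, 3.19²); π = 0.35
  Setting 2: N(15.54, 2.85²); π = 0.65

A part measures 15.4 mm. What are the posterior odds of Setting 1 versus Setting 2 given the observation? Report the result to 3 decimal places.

Only the two components matter; the odds are (π_i f_i(x)) / (π_j f_j(x)).
Normal densities:
  f_1 = (1/(3.19·√(2π)))·exp(−(15.4−12.52)²/(2·3.19²)) = 0.125060·exp(-0.40754) = 0.0832004
  f_2 = (1/(2.85·√(2π)))·exp(−(15.4−15.54)²/(2·2.85²)) = 0.139980·exp(-0.00121) = 0.139811
Odds = (0.35/0.65) × (0.0832004/0.139811) = 0.538462 × 0.595092 ≈ 0.320

0.320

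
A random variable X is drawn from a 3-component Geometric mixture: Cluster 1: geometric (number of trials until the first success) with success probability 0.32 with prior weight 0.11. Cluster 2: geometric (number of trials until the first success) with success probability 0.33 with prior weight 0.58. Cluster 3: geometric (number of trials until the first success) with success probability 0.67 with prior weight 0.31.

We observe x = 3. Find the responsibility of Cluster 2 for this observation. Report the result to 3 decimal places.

0.688

P(component k | x) = π_k·f_k(x) / marginal(x), where marginal(x) = Σ_j π_j·f_j(x).
Geometric probabilities:
  f_1 = 0.32·(1−0.32)^2 = 0.32·0.4624 = 0.147968
  f_2 = 0.33·(1−0.33)^2 = 0.33·0.4489 = 0.148137
  f_3 = 0.67·(1−0.67)^2 = 0.67·0.1089 = 0.072963
Weight by the priors:
  π_1·f_1 = 0.11 × 0.147968 = 0.0162765
  π_2·f_2 = 0.58 × 0.148137 = 0.0859195
  π_3·f_3 = 0.31 × 0.072963 = 0.0226185
Sum: 0.0162765 + 0.0859195 + 0.0226185 = 0.124814
P(Cluster 2 | the observation) ≈ 0.688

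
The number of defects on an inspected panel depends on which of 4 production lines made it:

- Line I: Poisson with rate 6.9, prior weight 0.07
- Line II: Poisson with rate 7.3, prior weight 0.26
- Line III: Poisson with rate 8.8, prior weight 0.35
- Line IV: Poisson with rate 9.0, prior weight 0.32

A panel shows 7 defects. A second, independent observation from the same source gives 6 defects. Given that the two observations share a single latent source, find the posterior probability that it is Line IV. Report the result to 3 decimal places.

The responsibility of component k is π_k f_k(x) divided by Σ_j π_j f_j(x).
Since both observations come from the same component, the likelihood for component k is f_k(x₁)·f_k(x₂).
  L_I = [0.148895] × [0.151053] = 0.0224911
  L_II = [0.148074] × [0.141989] = 0.0210249
  L_III = [0.122224] × [0.0972237] = 0.0118831
  L_IV = [0.117116] × [0.0910903] = 0.0106681
Weight by the priors:
  π_I·L_I = 0.07 × 0.0224911 = 0.00157438
  π_II·L_II = 0.26 × 0.0210249 = 0.00546648
  π_III·L_III = 0.35 × 0.0118831 = 0.00415908
  π_IV·L_IV = 0.32 × 0.0106681 = 0.00341381
Marginal: 0.00157438 + 0.00546648 + 0.00415908 + 0.00341381 = 0.0146137
P(Line IV | x₁, x₂) = 0.00341381 / 0.0146137 ≈ 0.234

0.234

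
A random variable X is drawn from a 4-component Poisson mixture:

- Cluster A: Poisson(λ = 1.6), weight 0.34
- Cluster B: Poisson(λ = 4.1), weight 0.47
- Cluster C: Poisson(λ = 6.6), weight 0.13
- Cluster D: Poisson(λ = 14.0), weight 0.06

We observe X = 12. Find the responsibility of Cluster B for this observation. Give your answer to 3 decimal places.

0.042

Posterior ∝ prior × likelihood, so P(k | x) ∝ π_k f_k(x); normalise over all components.
Poisson probabilities:
  p_A = 1.1864e-07
  p_B = 0.00078066
  p_C = 0.019402
  p_D = 0.0984185
Weight by the priors:
  π_A·p_A = 0.34 × 1.1864e-07 = 4.03376e-08
  π_B·p_B = 0.47 × 0.00078066 = 0.00036691
  π_C·p_C = 0.13 × 0.019402 = 0.00252226
  π_D·p_D = 0.06 × 0.0984185 = 0.00590511
Evidence: 4.03376e-08 + 0.00036691 + 0.00252226 + 0.00590511 = 0.00879432
P(Cluster B | x) ≈ 0.042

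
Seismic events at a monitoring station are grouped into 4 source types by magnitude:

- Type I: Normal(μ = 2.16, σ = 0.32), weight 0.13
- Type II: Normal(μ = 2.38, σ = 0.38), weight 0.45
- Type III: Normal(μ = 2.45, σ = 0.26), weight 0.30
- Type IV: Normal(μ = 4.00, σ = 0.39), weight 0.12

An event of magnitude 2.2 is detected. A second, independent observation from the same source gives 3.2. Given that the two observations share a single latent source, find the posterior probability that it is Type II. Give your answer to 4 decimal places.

The responsibility of component k is π_k f_k(x) divided by Σ_j π_j f_j(x).
Since both observations come from the same component, the likelihood for component k is f_k(x₁)·f_k(x₂).
  p_I = [(1/(0.32·√(2π)))·exp(−(2.2−2.16)²/(2·0.32²)) = 1.246695·exp(-0.00781) = 1.23699] × [0.00634078] = 0.00784349
  p_II = [(1/(0.38·√(2π)))·exp(−(2.2−2.38)²/(2·0.38²)) = 1.049848·exp(-0.11219) = 0.938434] × [0.102324] = 0.0960245
  p_III = [(1/(0.26·√(2π)))·exp(−(2.2−2.45)²/(2·0.26²)) = 1.534393·exp(-0.46228) = 0.966433] × [0.0239361] = 0.0231326
  p_IV = [(1/(0.39·√(2π)))·exp(−(2.2−4.00)²/(2·0.39²)) = 1.022929·exp(-10.65089) = 2.42228e-05] × [0.124779] = 3.0225e-06
Unnormalised posteriors:
  π_I·p_I = 0.13 × 0.00784349 = 0.00101965
  π_II·p_II = 0.45 × 0.0960245 = 0.043211
  π_III·p_III = 0.30 × 0.0231326 = 0.00693979
  π_IV·p_IV = 0.12 × 3.0225e-06 = 3.627e-07
Evidence: 0.00101965 + 0.043211 + 0.00693979 + 3.627e-07 = 0.0511708
Responsibility of Type II: 0.043211 / 0.0511708 ≈ 0.8444

0.8444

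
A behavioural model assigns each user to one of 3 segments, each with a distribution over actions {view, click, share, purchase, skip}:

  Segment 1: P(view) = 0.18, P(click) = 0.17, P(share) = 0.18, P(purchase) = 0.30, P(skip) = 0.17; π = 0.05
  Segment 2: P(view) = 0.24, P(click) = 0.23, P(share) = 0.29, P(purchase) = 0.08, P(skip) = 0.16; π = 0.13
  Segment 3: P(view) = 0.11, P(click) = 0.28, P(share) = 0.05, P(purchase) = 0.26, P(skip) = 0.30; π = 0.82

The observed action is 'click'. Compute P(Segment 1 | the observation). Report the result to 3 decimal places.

By Bayes' theorem, P(k | x) = w_k f_k(x) / Σ_j w_j f_j(x).
Component likelihoods at x = 'click':
  f_1 = P(click | comp) = 0.17
  f_2 = P(click | comp) = 0.23
  f_3 = P(click | comp) = 0.28
Prior × likelihood for each component:
  w_1·f_1 = 0.05 × 0.17 = 0.0085
  w_2·f_2 = 0.13 × 0.23 = 0.0299
  w_3·f_3 = 0.82 × 0.28 = 0.2296
Marginal: 0.0085 + 0.0299 + 0.2296 = 0.268
So the posterior for Segment 1 is 0.0085 / 0.268 ≈ 0.032.

0.032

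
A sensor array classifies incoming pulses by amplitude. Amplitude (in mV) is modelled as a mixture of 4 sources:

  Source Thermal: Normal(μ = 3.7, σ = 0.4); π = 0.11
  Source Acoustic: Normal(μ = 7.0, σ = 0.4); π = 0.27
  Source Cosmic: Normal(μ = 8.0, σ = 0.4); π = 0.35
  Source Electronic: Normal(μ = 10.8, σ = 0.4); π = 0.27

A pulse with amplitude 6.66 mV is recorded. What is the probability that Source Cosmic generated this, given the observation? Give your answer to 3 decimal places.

0.007

The responsibility of component k is π_k f_k(x) divided by Σ_j π_j f_j(x).
Normal densities:
  f_Thermal = 1.28194e-12
  f_Acoustic = 0.694962
  f_Cosmic = 0.00364683
  f_Electronic = 5.4638e-24
Prior × likelihood for each component:
  π_Thermal·f_Thermal = 0.11 × 1.28194e-12 = 1.41013e-13
  π_Acoustic·f_Acoustic = 0.27 × 0.694962 = 0.18764
  π_Cosmic·f_Cosmic = 0.35 × 0.00364683 = 0.00127639
  π_Electronic·f_Electronic = 0.27 × 5.4638e-24 = 1.47523e-24
Sum: 1.41013e-13 + 0.18764 + 0.00127639 + 1.47523e-24 = 0.188916
Responsibility of Source Cosmic: 0.00127639 / 0.188916 ≈ 0.007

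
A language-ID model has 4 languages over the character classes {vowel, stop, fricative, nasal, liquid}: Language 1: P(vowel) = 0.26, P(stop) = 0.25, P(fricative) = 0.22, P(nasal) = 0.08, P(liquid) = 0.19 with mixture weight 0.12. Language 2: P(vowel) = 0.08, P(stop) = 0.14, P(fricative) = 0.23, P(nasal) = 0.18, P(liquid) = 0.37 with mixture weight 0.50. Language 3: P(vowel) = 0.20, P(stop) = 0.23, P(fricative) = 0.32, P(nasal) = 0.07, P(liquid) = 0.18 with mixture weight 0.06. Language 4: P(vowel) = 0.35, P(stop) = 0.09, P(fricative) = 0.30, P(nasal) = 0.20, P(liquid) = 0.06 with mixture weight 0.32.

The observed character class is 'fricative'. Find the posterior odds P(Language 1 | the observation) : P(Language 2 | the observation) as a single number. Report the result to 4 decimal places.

0.2296

The posterior odds equal the prior odds times the likelihood ratio: (P(Z=i)/P(Z=j))·(f_i(x)/f_j(x)).
Component likelihoods at x = 'fricative':
  f_1 = 0.22
  f_2 = 0.23
  f_3 = 0.32
  f_4 = 0.3
Posterior odds = (P(Z=1)·f_1) / (P(Z=2)·f_2) = (0.12·0.22) / (0.50·0.23) = 0.0264 / 0.115 ≈ 0.2296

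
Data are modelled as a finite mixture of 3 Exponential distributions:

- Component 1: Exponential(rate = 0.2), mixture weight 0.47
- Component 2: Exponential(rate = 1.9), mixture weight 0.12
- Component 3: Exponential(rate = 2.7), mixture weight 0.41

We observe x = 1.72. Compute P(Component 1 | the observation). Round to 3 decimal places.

The responsibility of component k is π_k f_k(x) divided by Σ_j π_j f_j(x).
Evaluate each component's likelihood at the observed value:
  p_1 = 0.2·e^(−0.2·1.72) = 0.2·e^(−0.3440) = 0.141786
  p_2 = 1.9·e^(−1.9·1.72) = 1.9·e^(−3.2680) = 0.0723568
  p_3 = 2.7·e^(−2.7·1.72) = 2.7·e^(−4.6440) = 0.0259717
Prior × likelihood for each component:
  π_1·p_1 = 0.47 × 0.141786 = 0.0666393
  π_2·p_2 = 0.12 × 0.0723568 = 0.00868281
  π_3·p_3 = 0.41 × 0.0259717 = 0.0106484
Evidence: 0.0666393 + 0.00868281 + 0.0106484 = 0.0859705
Responsibility of Component 1: 0.0666393 / 0.0859705 ≈ 0.775

0.775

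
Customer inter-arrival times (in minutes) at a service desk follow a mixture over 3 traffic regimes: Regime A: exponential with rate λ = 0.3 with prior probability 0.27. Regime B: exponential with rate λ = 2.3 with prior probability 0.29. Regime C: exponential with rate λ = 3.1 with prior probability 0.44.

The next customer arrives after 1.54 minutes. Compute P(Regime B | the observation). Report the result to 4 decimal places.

0.2359

By Bayes' theorem, P(k | x) = P(Z=k) f_k(x) / Σ_j P(Z=j) f_j(x).
Evaluate each component's likelihood at the observed value:
  L_A = 0.189007
  L_B = 0.0665973
  L_C = 0.0261842
Multiply by the mixture weights:
  P(Z=A)·L_A = 0.27 × 0.189007 = 0.0510318
  P(Z=B)·L_B = 0.29 × 0.0665973 = 0.0193132
  P(Z=C)·L_C = 0.44 × 0.0261842 = 0.0115211
Denominator: 0.0510318 + 0.0193132 + 0.0115211 = 0.0818661
Responsibility of Regime B: 0.0193132 / 0.0818661 ≈ 0.2359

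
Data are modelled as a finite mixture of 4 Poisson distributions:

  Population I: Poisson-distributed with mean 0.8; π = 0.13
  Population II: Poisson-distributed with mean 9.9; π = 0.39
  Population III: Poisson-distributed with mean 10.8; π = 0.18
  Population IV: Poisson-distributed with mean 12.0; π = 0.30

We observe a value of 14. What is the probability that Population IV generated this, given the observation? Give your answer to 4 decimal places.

0.4600

By Bayes' theorem, P(k | x) = P(Z=k) f_k(x) / Σ_j P(Z=j) f_j(x).
Poisson probabilities:
  f_I = e^(−0.8)·0.8^14/14! = 2.26681e-13
  f_II = e^(−9.9)·9.9^14/14! = 0.0499999
  f_III = e^(−10.8)·10.8^14/14! = 0.0687296
  f_IV = e^(−12.0)·12.0^14/14! = 0.0904889
Weight by the priors:
  P(Z=I)·f_I = 0.13 × 2.26681e-13 = 2.94686e-14
  P(Z=II)·f_II = 0.39 × 0.0499999 = 0.0195
  P(Z=III)·f_III = 0.18 × 0.0687296 = 0.0123713
  P(Z=IV)·f_IV = 0.30 × 0.0904889 = 0.0271467
Sum: 2.94686e-14 + 0.0195 + 0.0123713 + 0.0271467 = 0.059018
P(Population IV | data) = 0.0271467 / 0.059018 ≈ 0.4600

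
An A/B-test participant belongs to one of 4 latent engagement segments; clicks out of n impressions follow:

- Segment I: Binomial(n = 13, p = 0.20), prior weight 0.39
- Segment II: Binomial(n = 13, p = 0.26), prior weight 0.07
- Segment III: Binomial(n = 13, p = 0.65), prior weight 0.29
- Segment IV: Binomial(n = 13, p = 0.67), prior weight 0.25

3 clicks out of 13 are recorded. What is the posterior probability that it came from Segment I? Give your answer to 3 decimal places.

0.840

Posterior ∝ prior × likelihood, so P(k | x) ∝ π_k f_k(x); normalise over all components.
Component likelihoods at x = 3 clicks out of 13:
  L_I = C(13,3)·0.20^3·0.80^10 = 286·0.008·0.107374 = 0.245672
  L_II = C(13,3)·0.26^3·0.74^10 = 286·0.017576·0.0492399 = 0.247516
  L_III = C(13,3)·0.65^3·0.35^10 = 286·0.274625·2.75855e-05 = 0.00216664
  L_IV = C(13,3)·0.67^3·0.33^10 = 286·0.300763·1.53158e-05 = 0.00131744
Unnormalised posteriors:
  π_I·L_I = 0.39 × 0.245672 = 0.0958121
  π_II·L_II = 0.07 × 0.247516 = 0.0173261
  π_III·L_III = 0.29 × 0.00216664 = 0.000628325
  π_IV·L_IV = 0.25 × 0.00131744 = 0.000329359
Denominator: 0.0958121 + 0.0173261 + 0.000628325 + 0.000329359 = 0.114096
P(Segment I | 3 clicks out of 13) = 0.0958121 / 0.114096 ≈ 0.840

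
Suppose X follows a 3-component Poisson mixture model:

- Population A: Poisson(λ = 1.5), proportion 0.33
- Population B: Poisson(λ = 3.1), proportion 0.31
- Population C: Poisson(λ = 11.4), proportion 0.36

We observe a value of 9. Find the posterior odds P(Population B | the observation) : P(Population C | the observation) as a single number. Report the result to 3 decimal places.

0.028

The posterior odds equal the prior odds times the likelihood ratio: (π_i/π_j)·(f_i(x)/f_j(x)).
Evaluate each component's likelihood at the observed value:
  f_A = e^(−1.5)·1.5^9/9! = 2.36383e-05
  f_B = e^(−3.1)·3.1^9/9! = 0.00328231
  f_C = e^(−11.4)·11.4^9/9! = 0.100328
Odds = (0.31/0.36) × (0.00328231/0.100328) = 0.861111 × 0.0327157 ≈ 0.028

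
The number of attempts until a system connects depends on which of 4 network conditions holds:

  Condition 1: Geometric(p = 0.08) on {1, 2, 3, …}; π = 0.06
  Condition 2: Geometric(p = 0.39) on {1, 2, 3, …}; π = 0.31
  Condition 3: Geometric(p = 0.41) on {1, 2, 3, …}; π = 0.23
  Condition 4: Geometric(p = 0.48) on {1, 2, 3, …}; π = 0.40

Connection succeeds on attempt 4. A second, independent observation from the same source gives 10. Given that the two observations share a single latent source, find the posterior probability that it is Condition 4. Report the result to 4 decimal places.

P(component k | x) = w_k·f_k(x) / marginal(x), where marginal(x) = Σ_j w_j·f_j(x).
Since both observations come from the same component, the likelihood for component k is f_k(x₁)·f_k(x₂).
  f_1 = [0.062295] × [0.0377729] = 0.00235306
  f_2 = [0.0885226] × [0.00456072] = 0.000403726
  f_3 = [0.0842054] × [0.00355183] = 0.000299083
  f_4 = [0.0674918] × [0.00133435] = 9.00581e-05
Weight by the priors:
  w_1·f_1 = 0.06 × 0.00235306 = 0.000141184
  w_2·f_2 = 0.31 × 0.000403726 = 0.000125155
  w_3·f_3 = 0.23 × 0.000299083 = 6.87891e-05
  w_4·f_4 = 0.40 × 9.00581e-05 = 3.60232e-05
Marginal: 0.000141184 + 0.000125155 + 6.87891e-05 + 3.60232e-05 = 0.000371151
P(Condition 4 | data) ≈ 0.0971

0.0971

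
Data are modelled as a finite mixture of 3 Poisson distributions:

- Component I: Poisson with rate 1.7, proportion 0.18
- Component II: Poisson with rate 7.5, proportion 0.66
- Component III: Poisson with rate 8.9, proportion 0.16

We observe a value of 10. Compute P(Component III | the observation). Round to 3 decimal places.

0.249

The responsibility of component k is π_k f_k(x) divided by Σ_j π_j f_j(x).
Evaluate each component's likelihood at the observed value:
  L_I = 1.01491e-05
  L_II = 0.0858304
  L_III = 0.117197
Unnormalised posteriors:
  π_I·L_I = 0.18 × 1.01491e-05 = 1.82683e-06
  π_II·L_II = 0.66 × 0.0858304 = 0.056648
  π_III·L_III = 0.16 × 0.117197 = 0.0187515
Evidence: 1.82683e-06 + 0.056648 + 0.0187515 = 0.0754014
P(Component III | the observation) ≈ 0.249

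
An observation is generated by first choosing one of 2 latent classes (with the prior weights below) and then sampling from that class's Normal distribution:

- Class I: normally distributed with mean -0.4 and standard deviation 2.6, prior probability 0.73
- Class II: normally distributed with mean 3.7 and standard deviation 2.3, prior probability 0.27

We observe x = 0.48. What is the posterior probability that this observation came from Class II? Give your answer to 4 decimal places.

0.1425

Posterior ∝ prior × likelihood, so P(k | x) ∝ w_k f_k(x); normalise over all components.
Normal densities:
  L_I = 0.144898
  L_II = 0.0650989
Weight by the priors:
  w_I·L_I = 0.73 × 0.144898 = 0.105775
  w_II·L_II = 0.27 × 0.0650989 = 0.0175767
Normaliser: 0.105775 + 0.0175767 = 0.123352
Responsibility of Class II: 0.0175767 / 0.123352 ≈ 0.1425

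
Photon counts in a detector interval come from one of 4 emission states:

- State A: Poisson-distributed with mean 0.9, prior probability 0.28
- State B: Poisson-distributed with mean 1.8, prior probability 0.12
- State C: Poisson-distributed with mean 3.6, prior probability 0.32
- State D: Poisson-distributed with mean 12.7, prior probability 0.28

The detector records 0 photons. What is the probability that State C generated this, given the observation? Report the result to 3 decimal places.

Posterior ∝ prior × likelihood, so P(k | x) ∝ P(Z=k) f_k(x); normalise over all components.
Evaluate each component's likelihood at the observed value:
  p_A = e^(−0.9)·0.9^0/0! = 0.40657
  p_B = e^(−1.8)·1.8^0/0! = 0.165299
  p_C = e^(−3.6)·3.6^0/0! = 0.0273237
  p_D = e^(−12.7)·12.7^0/0! = 3.05113e-06
Unnormalised posteriors:
  P(Z=A)·p_A = 0.28 × 0.40657 = 0.11384
  P(Z=B)·p_B = 0.12 × 0.165299 = 0.0198359
  P(Z=C)·p_C = 0.32 × 0.0273237 = 0.00874359
  P(Z=D)·p_D = 0.28 × 3.05113e-06 = 8.54315e-07
Evidence: 0.11384 + 0.0198359 + 0.00874359 + 8.54315e-07 = 0.14242
P(State C | x) ≈ 0.061

0.061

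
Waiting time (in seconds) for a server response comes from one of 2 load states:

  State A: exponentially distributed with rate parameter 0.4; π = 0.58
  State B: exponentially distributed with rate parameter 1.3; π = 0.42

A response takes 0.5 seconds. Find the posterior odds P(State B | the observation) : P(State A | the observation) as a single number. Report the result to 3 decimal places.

Only the two components matter; the odds are (P(Z=i) f_i(x)) / (P(Z=j) f_j(x)).
Component likelihoods at x = 0.5 seconds:
  f_A = 0.327492
  f_B = 0.67866
Posterior odds = (P(Z=B)·f_B) / (P(Z=A)·f_A) = (0.42·0.67866) / (0.58·0.327492) = 0.285037 / 0.189946 ≈ 1.501

1.501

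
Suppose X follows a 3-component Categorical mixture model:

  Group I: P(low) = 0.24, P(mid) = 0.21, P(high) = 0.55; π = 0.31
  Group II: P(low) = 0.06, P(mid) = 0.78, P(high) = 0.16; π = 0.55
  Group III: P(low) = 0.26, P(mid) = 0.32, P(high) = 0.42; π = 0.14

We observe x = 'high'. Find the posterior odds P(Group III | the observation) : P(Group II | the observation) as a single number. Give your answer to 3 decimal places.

The posterior odds equal the prior odds times the likelihood ratio: (w_i/w_j)·(f_i(x)/f_j(x)).
Component likelihoods at x = 'high':
  L_I = 0.55
  L_II = 0.16
  L_III = 0.42
Odds = (0.14/0.55) × (0.42/0.16) = 0.254545 × 2.625 ≈ 0.668

0.668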